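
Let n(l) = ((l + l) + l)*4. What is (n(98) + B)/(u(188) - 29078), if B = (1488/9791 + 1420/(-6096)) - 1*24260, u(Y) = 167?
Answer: 344448744749/431395023924 ≈ 0.79845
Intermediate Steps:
B = -361996409933/14921484 (B = (1488*(1/9791) + 1420*(-1/6096)) - 24260 = (1488/9791 - 355/1524) - 24260 = -1208093/14921484 - 24260 = -361996409933/14921484 ≈ -24260.)
n(l) = 12*l (n(l) = (2*l + l)*4 = (3*l)*4 = 12*l)
(n(98) + B)/(u(188) - 29078) = (12*98 - 361996409933/14921484)/(167 - 29078) = (1176 - 361996409933/14921484)/(-28911) = -344448744749/14921484*(-1/28911) = 344448744749/431395023924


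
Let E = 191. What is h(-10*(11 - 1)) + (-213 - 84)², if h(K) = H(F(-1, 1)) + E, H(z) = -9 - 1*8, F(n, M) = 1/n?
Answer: 88383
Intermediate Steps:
H(z) = -17 (H(z) = -9 - 8 = -17)
h(K) = 174 (h(K) = -17 + 191 = 174)
h(-10*(11 - 1)) + (-213 - 84)² = 174 + (-213 - 84)² = 174 + (-297)² = 174 + 88209 = 88383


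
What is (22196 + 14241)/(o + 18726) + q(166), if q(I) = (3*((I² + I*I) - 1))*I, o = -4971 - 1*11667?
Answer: 57305776901/2088 ≈ 2.7445e+7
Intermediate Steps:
o = -16638 (o = -4971 - 11667 = -16638)
q(I) = I*(-3 + 6*I²) (q(I) = (3*((I² + I²) - 1))*I = (3*(2*I² - 1))*I = (3*(-1 + 2*I²))*I = (-3 + 6*I²)*I = I*(-3 + 6*I²))
(22196 + 14241)/(o + 18726) + q(166) = (22196 + 14241)/(-16638 + 18726) + (-3*166 + 6*166³) = 36437/2088 + (-498 + 6*4574296) = 36437*(1/2088) + (-498 + 27445776) = 36437/2088 + 27445278 = 57305776901/2088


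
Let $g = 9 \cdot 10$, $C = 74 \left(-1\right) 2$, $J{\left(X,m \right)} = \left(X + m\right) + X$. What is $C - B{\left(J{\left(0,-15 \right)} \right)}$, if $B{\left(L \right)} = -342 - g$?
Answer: $284$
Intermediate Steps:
$J{\left(X,m \right)} = m + 2 X$
$C = -148$ ($C = \left(-74\right) 2 = -148$)
$g = 90$
$B{\left(L \right)} = -432$ ($B{\left(L \right)} = -342 - 90 = -432$)
$C - B{\left(J{\left(0,-15 \right)} \right)} = -148 - -432 = -148 + 432 = 284$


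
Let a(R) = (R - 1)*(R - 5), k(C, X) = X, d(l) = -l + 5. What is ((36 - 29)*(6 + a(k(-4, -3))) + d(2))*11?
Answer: 2959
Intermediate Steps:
d(l) = 5 - l
a(R) = (-1 + R)*(-5 + R)
((36 - 29)*(6 + a(k(-4, -3))) + d(2))*11 = ((36 - 29)*(6 + (5 + (-3)**2 - 6*(-3))) + (5 - 1*2))*11 = (7*(6 + (5 + 9 + 18)) + (5 - 2))*11 = (7*(6 + 32) + 3)*11 = (7*38 + 3)*11 = (266 + 3)*11 = 269*11 = 2959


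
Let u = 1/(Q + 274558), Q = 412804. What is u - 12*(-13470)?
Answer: 111105193681/687362 ≈ 1.6164e+5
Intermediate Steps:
u = 1/687362 (u = 1/(412804 + 274558) = 1/687362 ≈ 1.4548e-6)
u - 12*(-13470) = 1/687362 - 12*(-13470) = 1/687362 + 161640 = 111105193681/687362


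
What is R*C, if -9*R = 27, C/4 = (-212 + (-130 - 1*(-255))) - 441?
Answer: 6336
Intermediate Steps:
C = -2112 (C = 4*((-212 + (-130 - 1*(-255))) - 441) = 4*((-212 + (-130 + 255)) - 441) = 4*((-212 + 125) - 441) = 4*(-87 - 441) = 4*(-528) = -2112)
R = -3 (R = -⅑*27 = -3)
R*C = -3*(-2112) = 6336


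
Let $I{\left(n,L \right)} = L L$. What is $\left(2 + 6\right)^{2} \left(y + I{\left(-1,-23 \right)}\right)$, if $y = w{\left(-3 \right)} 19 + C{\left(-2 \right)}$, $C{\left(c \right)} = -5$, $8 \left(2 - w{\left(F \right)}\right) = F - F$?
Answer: $35968$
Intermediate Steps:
$w{\left(F \right)} = 2$ ($w{\left(F \right)} = 2 - \frac{F - F}{8} = 2 - 0 = 2 + 0 = 2$)
$I{\left(n,L \right)} = L^{2}$
$y = 33$ ($y = 2 \cdot 19 - 5 = 38 - 5 = 33$)
$\left(2 + 6\right)^{2} \left(y + I{\left(-1,-23 \right)}\right) = \left(2 + 6\right)^{2} \left(33 + \left(-23\right)^{2}\right) = 8^{2} \left(33 + 529\right) = 64 \cdot 562 = 35968$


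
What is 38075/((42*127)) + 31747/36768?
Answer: 261546683/32686752 ≈ 8.0016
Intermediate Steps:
38075/((42*127)) + 31747/36768 = 38075/5334 + 31747*(1/36768) = 38075*(1/5334) + 31747/36768 = 38075/5334 + 31747/36768 = 261546683/32686752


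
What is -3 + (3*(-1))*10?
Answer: -33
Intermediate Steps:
-3 + (3*(-1))*10 = -3 - 3*10 = -3 - 30 = -33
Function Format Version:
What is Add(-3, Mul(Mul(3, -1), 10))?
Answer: -33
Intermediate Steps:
Add(-3, Mul(Mul(3, -1), 10)) = Add(-3, Mul(-3, 10)) = Add(-3, -30) = -33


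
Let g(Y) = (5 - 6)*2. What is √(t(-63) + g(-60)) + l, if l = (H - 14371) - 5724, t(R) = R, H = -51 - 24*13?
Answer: -20458 + I*√65 ≈ -20458.0 + 8.0623*I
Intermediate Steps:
H = -363 (H = -51 - 312 = -363)
g(Y) = -2 (g(Y) = -1*2 = -2)
l = -20458 (l = (-363 - 14371) - 5724 = -14734 - 5724 = -20458)
√(t(-63) + g(-60)) + l = √(-63 - 2) - 20458 = √(-65) - 20458 = I*√65 - 20458 = -20458 + I*√65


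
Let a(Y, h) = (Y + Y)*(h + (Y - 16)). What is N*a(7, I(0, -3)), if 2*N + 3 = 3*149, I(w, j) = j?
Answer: -37296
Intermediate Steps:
N = 222 (N = -3/2 + (3*149)/2 = -3/2 + (1/2)*447 = -3/2 + 447/2 = 222)
a(Y, h) = 2*Y*(-16 + Y + h) (a(Y, h) = (2*Y)*(h + (-16 + Y)) = (2*Y)*(-16 + Y + h) = 2*Y*(-16 + Y + h))
N*a(7, I(0, -3)) = 222*(2*7*(-16 + 7 - 3)) = 222*(2*7*(-12)) = 222*(-168) = -37296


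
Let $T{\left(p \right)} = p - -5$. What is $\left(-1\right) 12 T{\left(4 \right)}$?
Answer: $-108$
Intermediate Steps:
$T{\left(p \right)} = 5 + p$ ($T{\left(p \right)} = p + 5 = 5 + p$)
$\left(-1\right) 12 T{\left(4 \right)} = \left(-1\right) 12 \left(5 + 4\right) = \left(-12\right) 9 = -108$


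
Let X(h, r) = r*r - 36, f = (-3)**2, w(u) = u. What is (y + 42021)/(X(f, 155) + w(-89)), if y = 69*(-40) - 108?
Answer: 39153/23900 ≈ 1.6382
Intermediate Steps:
f = 9
X(h, r) = -36 + r**2 (X(h, r) = r**2 - 36 = -36 + r**2)
y = -2868 (y = -2760 - 108 = -2868)
(y + 42021)/(X(f, 155) + w(-89)) = (-2868 + 42021)/((-36 + 155**2) - 89) = 39153/((-36 + 24025) - 89) = 39153/(23989 - 89) = 39153/23900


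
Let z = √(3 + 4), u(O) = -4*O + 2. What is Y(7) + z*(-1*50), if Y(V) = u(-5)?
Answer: 22 - 50*√7 ≈ -110.29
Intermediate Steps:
u(O) = 2 - 4*O
Y(V) = 22 (Y(V) = 2 - 4*(-5) = 2 + 20 = 22)
z = √7 ≈ 2.6458
Y(7) + z*(-1*50) = 22 + √7*(-1*50) = 22 + √7*(-50) = 22 - 50*√7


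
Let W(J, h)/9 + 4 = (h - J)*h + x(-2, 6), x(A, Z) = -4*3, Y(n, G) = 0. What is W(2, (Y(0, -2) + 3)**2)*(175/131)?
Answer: 74025/131 ≈ 565.08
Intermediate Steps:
x(A, Z) = -12
W(J, h) = -144 + 9*h*(h - J) (W(J, h) = -36 + 9*((h - J)*h - 12) = -36 + 9*(h*(h - J) - 12) = -36 + 9*(-12 + h*(h - J)) = -36 + (-108 + 9*h*(h - J)) = -144 + 9*h*(h - J))
W(2, (Y(0, -2) + 3)**2)*(175/131) = (-144 + 9*((0 + 3)**2)**2 - 9*2*(0 + 3)**2)*(175/131) = (-144 + 9*(3**2)**2 - 9*2*3**2)*(175*(1/131)) = (-144 + 9*9**2 - 9*2*9)*(175/131) = (-144 + 9*81 - 162)*(175/131) = (-144 + 729 - 162)*(175/131) = 423*(175/131) = 74025/131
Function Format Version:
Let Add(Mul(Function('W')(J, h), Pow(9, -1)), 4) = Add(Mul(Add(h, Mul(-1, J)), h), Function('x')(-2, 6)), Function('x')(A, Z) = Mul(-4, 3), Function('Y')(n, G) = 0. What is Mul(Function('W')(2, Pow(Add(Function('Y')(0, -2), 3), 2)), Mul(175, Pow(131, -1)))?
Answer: Rational(74025, 131) ≈ 565.08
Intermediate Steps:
Function('x')(A, Z) = -12
Function('W')(J, h) = Add(-144, Mul(9, h, Add(h, Mul(-1, J)))) (Function('W')(J, h) = Add(-36, Mul(9, Add(Mul(Add(h, Mul(-1, J)), h), -12))) = Add(-36, Mul(9, Add(Mul(h, Add(h, Mul(-1, J))), -12))) = Add(-36, Mul(9, Add(-12, Mul(h, Add(h, Mul(-1, J)))))) = Add(-36, Add(-108, Mul(9, h, Add(h, Mul(-1, J))))) = Add(-144, Mul(9, h, Add(h, Mul(-1, J)))))
Mul(Function('W')(2, Pow(Add(Function('Y')(0, -2), 3), 2)), Mul(175, Pow(131, -1))) = Mul(Add(-144, Mul(9, Pow(Pow(Add(0, 3), 2), 2)), Mul(-9, 2, Pow(Add(0, 3), 2))), Mul(175, Pow(131, -1))) = Mul(Add(-144, Mul(9, Pow(Pow(3, 2), 2)), Mul(-9, 2, Pow(3, 2))), Mul(175, Rational(1, 131))) = Mul(Add(-144, Mul(9, Pow(9, 2)), Mul(-9, 2, 9)), Rational(175, 131)) = Mul(Add(-144, Mul(9, 81), -162), Rational(175, 131)) = Mul(Add(-144, 729, -162), Rational(175, 131)) = Mul(423, Rational(175, 131)) = Rational(74025, 131)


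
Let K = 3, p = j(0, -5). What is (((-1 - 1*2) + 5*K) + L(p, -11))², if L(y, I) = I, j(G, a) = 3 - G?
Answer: 1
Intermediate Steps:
p = 3 (p = 3 - 1*0 = 3 + 0 = 3)
(((-1 - 1*2) + 5*K) + L(p, -11))² = (((-1 - 1*2) + 5*3) - 11)² = (((-1 - 2) + 15) - 11)² = ((-3 + 15) - 11)² = (12 - 11)² = 1² = 1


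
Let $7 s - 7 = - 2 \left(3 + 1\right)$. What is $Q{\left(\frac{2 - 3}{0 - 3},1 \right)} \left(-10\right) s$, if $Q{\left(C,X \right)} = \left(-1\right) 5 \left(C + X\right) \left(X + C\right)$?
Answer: $- \frac{800}{63} \approx -12.698$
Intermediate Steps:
$Q{\left(C,X \right)} = - 5 \left(C + X\right)^{2}$ ($Q{\left(C,X \right)} = - 5 \left(C + X\right) \left(C + X\right) = - 5 \left(C + X\right)^{2}$)
$s = - \frac{1}{7}$ ($s = 1 + \frac{\left(-2\right) \left(3 + 1\right)}{7} = 1 + \frac{\left(-2\right) 4}{7} = 1 + \frac{1}{7} \left(-8\right) = 1 - \frac{8}{7} = - \frac{1}{7} \approx -0.14286$)
$Q{\left(\frac{2 - 3}{0 - 3},1 \right)} \left(-10\right) s = - 5 \left(\frac{2 - 3}{0 - 3} + 1\right)^{2} \left(-10\right) \left(- \frac{1}{7}\right) = - 5 \left(- \frac{1}{-3} + 1\right)^{2} \left(-10\right) \left(- \frac{1}{7}\right) = - 5 \left(\left(-1\right) \left(- \frac{1}{3}\right) + 1\right)^{2} \left(-10\right) \left(- \frac{1}{7}\right) = - 5 \left(\frac{1}{3} + 1\right)^{2} \left(-10\right) \left(- \frac{1}{7}\right) = - 5 \left(\frac{4}{3}\right)^{2} \left(-10\right) \left(- \frac{1}{7}\right) = \left(-5\right) \frac{16}{9} \left(-10\right) \left(- \frac{1}{7}\right) = \left(- \frac{80}{9}\right) \left(-10\right) \left(- \frac{1}{7}\right) = \frac{800}{9} \left(- \frac{1}{7}\right) = - \frac{800}{63}$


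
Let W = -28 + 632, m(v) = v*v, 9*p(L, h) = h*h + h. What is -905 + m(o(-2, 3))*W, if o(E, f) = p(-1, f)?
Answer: 1519/9 ≈ 168.78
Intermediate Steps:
p(L, h) = h/9 + h²/9 (p(L, h) = (h*h + h)/9 = (h² + h)/9 = (h + h²)/9 = h/9 + h²/9)
o(E, f) = f*(1 + f)/9
m(v) = v²
W = 604
-905 + m(o(-2, 3))*W = -905 + ((⅑)*3*(1 + 3))²*604 = -905 + ((⅑)*3*4)²*604 = -905 + (4/3)²*604 = -905 + (16/9)*604 = -905 + 9664/9 = 1519/9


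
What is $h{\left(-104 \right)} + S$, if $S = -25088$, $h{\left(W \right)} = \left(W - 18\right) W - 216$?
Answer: $-12616$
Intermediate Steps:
$h{\left(W \right)} = -216 + W \left(-18 + W\right)$ ($h{\left(W \right)} = \left(W - 18\right) W - 216 = \left(-18 + W\right) W - 216 = W \left(-18 + W\right) - 216 = -216 + W \left(-18 + W\right)$)
$h{\left(-104 \right)} + S = \left(-216 + \left(-104\right)^{2} - -1872\right) - 25088 = \left(-216 + 10816 + 1872\right) - 25088 = 12472 - 25088 = -12616$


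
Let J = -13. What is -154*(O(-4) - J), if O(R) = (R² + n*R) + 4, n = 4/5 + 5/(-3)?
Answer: -84238/15 ≈ -5615.9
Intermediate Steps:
n = -13/15 (n = 4*(⅕) + 5*(-⅓) = ⅘ - 5/3 = -13/15 ≈ -0.86667)
O(R) = 4 + R² - 13*R/15 (O(R) = (R² - 13*R/15) + 4 = 4 + R² - 13*R/15)
-154*(O(-4) - J) = -154*((4 + (-4)² - 13/15*(-4)) - 1*(-13)) = -154*((4 + 16 + 52/15) + 13) = -154*(352/15 + 13) = -154*547/15 = -84238/15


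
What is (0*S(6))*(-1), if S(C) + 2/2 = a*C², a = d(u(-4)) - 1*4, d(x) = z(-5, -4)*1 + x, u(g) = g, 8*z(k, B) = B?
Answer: 0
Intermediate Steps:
z(k, B) = B/8
d(x) = -½ + x (d(x) = ((⅛)*(-4))*1 + x = -½*1 + x = -½ + x)
a = -17/2 (a = (-½ - 4) - 1*4 = -9/2 - 4 = -17/2 ≈ -8.5000)
S(C) = -1 - 17*C²/2
(0*S(6))*(-1) = (0*(-1 - 17/2*6²))*(-1) = (0*(-1 - 17/2*36))*(-1) = (0*(-1 - 306))*(-1) = (0*(-307))*(-1) = 0*(-1) = 0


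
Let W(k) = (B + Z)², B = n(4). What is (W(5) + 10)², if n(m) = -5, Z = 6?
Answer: 121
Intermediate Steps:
B = -5
W(k) = 1 (W(k) = (-5 + 6)² = 1² = 1)
(W(5) + 10)² = (1 + 10)² = 11² = 121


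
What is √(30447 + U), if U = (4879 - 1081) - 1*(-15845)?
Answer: √50090 ≈ 223.81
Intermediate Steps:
U = 19643 (U = 3798 + 15845 = 19643)
√(30447 + U) = √(30447 + 19643) = √50090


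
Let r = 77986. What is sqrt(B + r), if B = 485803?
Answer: sqrt(563789) ≈ 750.86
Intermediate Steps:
sqrt(B + r) = sqrt(485803 + 77986) = sqrt(563789)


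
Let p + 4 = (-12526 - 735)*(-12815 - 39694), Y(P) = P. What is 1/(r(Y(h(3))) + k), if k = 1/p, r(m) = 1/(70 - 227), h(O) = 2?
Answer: -109322529665/696321688 ≈ -157.00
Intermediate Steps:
r(m) = -1/157 (r(m) = 1/(-157) = -1/157)
p = 696321845 (p = -4 + (-12526 - 735)*(-12815 - 39694) = -4 - 13261*(-52509) = -4 + 696321849 = 696321845)
k = 1/696321845 ≈ 1.4361e-9
1/(r(Y(h(3))) + k) = 1/(-1/157 + 1/696321845) = 1/(-696321688/109322529665) = -109322529665/696321688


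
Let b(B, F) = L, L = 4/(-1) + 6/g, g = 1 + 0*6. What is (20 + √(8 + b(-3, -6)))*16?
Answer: 320 + 16*√10 ≈ 370.60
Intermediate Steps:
g = 1 (g = 1 + 0 = 1)
L = 2 (L = 4/(-1) + 6/1 = 4*(-1) + 6*1 = -4 + 6 = 2)
b(B, F) = 2
(20 + √(8 + b(-3, -6)))*16 = (20 + √(8 + 2))*16 = (20 + √10)*16 = 320 + 16*√10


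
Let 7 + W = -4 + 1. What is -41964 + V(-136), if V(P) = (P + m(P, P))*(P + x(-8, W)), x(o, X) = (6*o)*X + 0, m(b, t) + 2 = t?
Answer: -136220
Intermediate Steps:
W = -10 (W = -7 + (-4 + 1) = -7 - 3 = -10)
m(b, t) = -2 + t
x(o, X) = 6*X*o (x(o, X) = 6*X*o + 0 = 6*X*o)
V(P) = (-2 + 2*P)*(480 + P) (V(P) = (P + (-2 + P))*(P + 6*(-10)*(-8)) = (-2 + 2*P)*(P + 480) = (-2 + 2*P)*(480 + P))
-41964 + V(-136) = -41964 + (-960 + 2*(-136)² + 958*(-136)) = -41964 + (-960 + 2*18496 - 130288) = -41964 + (-960 + 36992 - 130288) = -41964 - 94256 = -136220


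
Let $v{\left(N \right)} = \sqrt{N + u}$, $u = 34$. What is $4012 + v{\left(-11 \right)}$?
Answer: $4012 + \sqrt{23} \approx 4016.8$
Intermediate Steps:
$v{\left(N \right)} = \sqrt{34 + N}$ ($v{\left(N \right)} = \sqrt{N + 34} = \sqrt{34 + N}$)
$4012 + v{\left(-11 \right)} = 4012 + \sqrt{34 - 11} = 4012 + \sqrt{23}$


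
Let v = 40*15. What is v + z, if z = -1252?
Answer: -652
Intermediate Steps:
v = 600
v + z = 600 - 1252 = -652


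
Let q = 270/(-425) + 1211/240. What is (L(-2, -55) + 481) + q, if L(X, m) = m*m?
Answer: 2864495/816 ≈ 3510.4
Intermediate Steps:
L(X, m) = m**2
q = 3599/816 (q = 270*(-1/425) + 1211*(1/240) = -54/85 + 1211/240 = 3599/816 ≈ 4.4105)
(L(-2, -55) + 481) + q = ((-55)**2 + 481) + 3599/816 = (3025 + 481) + 3599/816 = 3506 + 3599/816 = 2864495/816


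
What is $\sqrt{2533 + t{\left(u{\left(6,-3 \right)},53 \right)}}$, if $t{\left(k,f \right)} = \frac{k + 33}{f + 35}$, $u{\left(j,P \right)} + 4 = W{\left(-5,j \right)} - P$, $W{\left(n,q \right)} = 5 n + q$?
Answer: $\frac{\sqrt{4904174}}{44} \approx 50.33$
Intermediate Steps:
$W{\left(n,q \right)} = q + 5 n$
$u{\left(j,P \right)} = -29 + j - P$ ($u{\left(j,P \right)} = -4 - \left(25 + P - j\right) = -29 + j - P$)
$t{\left(k,f \right)} = \frac{33 + k}{35 + f}$
$\sqrt{2533 + t{\left(u{\left(6,-3 \right)},53 \right)}} = \sqrt{2533 + \frac{33 - 20}{35 + 53}} = \sqrt{2533 + \frac{33 + \left(-29 + 6 + 3\right)}{88}} = \sqrt{2533 + \frac{33 - 20}{88}} = \sqrt{2533 + \frac{1}{88} \cdot 13} = \sqrt{2533 + \frac{13}{88}} = \sqrt{\frac{222917}{88}} = \frac{\sqrt{4904174}}{44}$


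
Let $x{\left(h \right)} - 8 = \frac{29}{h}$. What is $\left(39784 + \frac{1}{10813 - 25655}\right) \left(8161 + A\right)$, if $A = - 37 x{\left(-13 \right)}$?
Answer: $\frac{30503302926693}{96473} \approx 3.1619 \cdot 10^{8}$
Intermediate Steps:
$x{\left(h \right)} = 8 + \frac{29}{h}$
$A = - \frac{2775}{13}$ ($A = - 37 \left(8 + \frac{29}{-13}\right) = - 37 \left(8 + 29 \left(- \frac{1}{13}\right)\right) = - 37 \left(8 - \frac{29}{13}\right) = \left(-37\right) \frac{75}{13} = - \frac{2775}{13} \approx -213.46$)
$\left(39784 + \frac{1}{10813 - 25655}\right) \left(8161 + A\right) = \left(39784 + \frac{1}{10813 - 25655}\right) \left(8161 - \frac{2775}{13}\right) = \left(39784 + \frac{1}{-14842}\right) \frac{103318}{13} = \left(39784 - \frac{1}{14842}\right) \frac{103318}{13} = \frac{590474127}{14842} \cdot \frac{103318}{13} = \frac{30503302926693}{96473}$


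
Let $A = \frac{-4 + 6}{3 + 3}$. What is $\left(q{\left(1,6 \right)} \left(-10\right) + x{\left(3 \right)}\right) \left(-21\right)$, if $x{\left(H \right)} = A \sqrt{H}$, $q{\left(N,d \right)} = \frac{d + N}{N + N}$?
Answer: $735 - 7 \sqrt{3} \approx 722.88$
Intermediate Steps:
$q{\left(N,d \right)} = \frac{N + d}{2 N}$
$A = \frac{1}{3}$ ($A = \frac{2}{6} = 2 \cdot \frac{1}{6} = \frac{1}{3} \approx 0.33333$)
$x{\left(H \right)} = \frac{\sqrt{H}}{3}$
$\left(q{\left(1,6 \right)} \left(-10\right) + x{\left(3 \right)}\right) \left(-21\right) = \left(\frac{1 + 6}{2 \cdot 1} \left(-10\right) + \frac{\sqrt{3}}{3}\right) \left(-21\right) = \left(\frac{1}{2} \cdot 1 \cdot 7 \left(-10\right) + \frac{\sqrt{3}}{3}\right) \left(-21\right) = \left(\frac{7}{2} \left(-10\right) + \frac{\sqrt{3}}{3}\right) \left(-21\right) = \left(-35 + \frac{\sqrt{3}}{3}\right) \left(-21\right) = 735 - 7 \sqrt{3}$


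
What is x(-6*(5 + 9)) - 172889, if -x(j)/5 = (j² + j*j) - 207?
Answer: -242414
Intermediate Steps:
x(j) = 1035 - 10*j² (x(j) = -5*((j² + j*j) - 207) = -5*((j² + j²) - 207) = -5*(2*j² - 207) = -5*(-207 + 2*j²) = 1035 - 10*j²)
x(-6*(5 + 9)) - 172889 = (1035 - 10*36*(5 + 9)²) - 172889 = (1035 - 10*(-6*14)²) - 172889 = (1035 - 10*(-84)²) - 172889 = (1035 - 10*7056) - 172889 = (1035 - 70560) - 172889 = -69525 - 172889 = -242414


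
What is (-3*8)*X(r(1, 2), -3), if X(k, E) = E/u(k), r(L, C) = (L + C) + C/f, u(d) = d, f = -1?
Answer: 72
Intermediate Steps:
r(L, C) = L (r(L, C) = (L + C) + C/(-1) = (C + L) + C*(-1) = (C + L) - C = L)
X(k, E) = E/k
(-3*8)*X(r(1, 2), -3) = (-3*8)*(-3/1) = -(-72) = -24*(-3) = 72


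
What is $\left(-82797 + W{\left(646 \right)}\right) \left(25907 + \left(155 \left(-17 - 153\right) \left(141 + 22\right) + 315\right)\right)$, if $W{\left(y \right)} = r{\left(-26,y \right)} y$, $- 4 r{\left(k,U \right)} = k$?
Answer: $335521343144$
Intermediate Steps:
$r{\left(k,U \right)} = - \frac{k}{4}$
$W{\left(y \right)} = \frac{13 y}{2}$ ($W{\left(y \right)} = \left(- \frac{1}{4}\right) \left(-26\right) y = \frac{13 y}{2}$)
$\left(-82797 + W{\left(646 \right)}\right) \left(25907 + \left(155 \left(-17 - 153\right) \left(141 + 22\right) + 315\right)\right) = \left(-82797 + \frac{13}{2} \cdot 646\right) \left(25907 + \left(155 \left(-17 - 153\right) \left(141 + 22\right) + 315\right)\right) = \left(-82797 + 4199\right) \left(25907 + \left(155 \left(\left(-170\right) 163\right) + 315\right)\right) = - 78598 \left(25907 + \left(155 \left(-27710\right) + 315\right)\right) = - 78598 \left(25907 + \left(-4295050 + 315\right)\right) = - 78598 \left(25907 - 4294735\right) = \left(-78598\right) \left(-4268828\right) = 335521343144$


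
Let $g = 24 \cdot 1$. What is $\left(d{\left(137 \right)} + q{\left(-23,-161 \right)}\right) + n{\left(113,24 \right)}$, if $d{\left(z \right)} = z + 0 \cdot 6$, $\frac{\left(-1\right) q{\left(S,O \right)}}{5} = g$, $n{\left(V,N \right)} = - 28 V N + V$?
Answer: $-75806$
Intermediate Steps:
$n{\left(V,N \right)} = V - 28 N V$ ($n{\left(V,N \right)} = - 28 N V + V = V - 28 N V$)
$g = 24$
$q{\left(S,O \right)} = -120$ ($q{\left(S,O \right)} = \left(-5\right) 24 = -120$)
$d{\left(z \right)} = z$ ($d{\left(z \right)} = z + 0 = z$)
$\left(d{\left(137 \right)} + q{\left(-23,-161 \right)}\right) + n{\left(113,24 \right)} = \left(137 - 120\right) + 113 \left(1 - 672\right) = 17 + 113 \left(1 - 672\right) = 17 + 113 \left(-671\right) = 17 - 75823 = -75806$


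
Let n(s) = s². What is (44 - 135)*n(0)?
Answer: 0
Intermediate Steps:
(44 - 135)*n(0) = (44 - 135)*0² = -91*0 = 0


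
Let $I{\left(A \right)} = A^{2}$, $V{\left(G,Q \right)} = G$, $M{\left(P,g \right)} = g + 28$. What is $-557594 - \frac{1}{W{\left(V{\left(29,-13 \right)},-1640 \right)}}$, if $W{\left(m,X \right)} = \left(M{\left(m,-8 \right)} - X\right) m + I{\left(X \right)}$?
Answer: $- \frac{1526547397561}{2737740} \approx -5.5759 \cdot 10^{5}$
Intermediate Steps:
$M{\left(P,g \right)} = 28 + g$
$W{\left(m,X \right)} = X^{2} + m \left(20 - X\right)$ ($W{\left(m,X \right)} = \left(\left(28 - 8\right) - X\right) m + X^{2} = \left(20 - X\right) m + X^{2} = m \left(20 - X\right) + X^{2} = X^{2} + m \left(20 - X\right)$)
$-557594 - \frac{1}{W{\left(V{\left(29,-13 \right)},-1640 \right)}} = -557594 - \frac{1}{\left(-1640\right)^{2} + 20 \cdot 29 - \left(-1640\right) 29} = -557594 - \frac{1}{2689600 + 580 + 47560} = -557594 - \frac{1}{2737740} = - \frac{1526547397561}{2737740}$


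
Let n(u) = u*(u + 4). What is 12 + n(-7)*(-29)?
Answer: -597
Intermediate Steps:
n(u) = u*(4 + u)
12 + n(-7)*(-29) = 12 - 7*(4 - 7)*(-29) = 12 - 7*(-3)*(-29) = 12 + 21*(-29) = 12 - 609 = -597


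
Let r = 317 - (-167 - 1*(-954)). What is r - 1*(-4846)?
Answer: 4376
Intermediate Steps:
r = -470 (r = 317 - (-167 + 954) = 317 - 1*787 = 317 - 787 = -470)
r - 1*(-4846) = -470 - 1*(-4846) = -470 + 4846 = 4376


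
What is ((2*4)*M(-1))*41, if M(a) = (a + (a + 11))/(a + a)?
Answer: -1476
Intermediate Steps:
M(a) = (11 + 2*a)/(2*a) (M(a) = (a + (11 + a))/((2*a)) = (11 + 2*a)*(1/(2*a)) = (11 + 2*a)/(2*a))
((2*4)*M(-1))*41 = ((2*4)*((11/2 - 1)/(-1)))*41 = (8*(-1*9/2))*41 = (8*(-9/2))*41 = -36*41 = -1476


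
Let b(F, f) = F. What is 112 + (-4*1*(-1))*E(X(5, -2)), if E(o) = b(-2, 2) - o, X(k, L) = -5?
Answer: 124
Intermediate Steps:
E(o) = -2 - o
112 + (-4*1*(-1))*E(X(5, -2)) = 112 + (-4*1*(-1))*(-2 - 1*(-5)) = 112 + (-4*(-1))*(-2 + 5) = 112 + 4*3 = 112 + 12 = 124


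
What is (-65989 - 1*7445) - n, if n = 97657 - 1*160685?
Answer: -10406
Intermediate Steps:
n = -63028 (n = 97657 - 160685 = -63028)
(-65989 - 1*7445) - n = (-65989 - 1*7445) - 1*(-63028) = (-65989 - 7445) + 63028 = -73434 + 63028 = -10406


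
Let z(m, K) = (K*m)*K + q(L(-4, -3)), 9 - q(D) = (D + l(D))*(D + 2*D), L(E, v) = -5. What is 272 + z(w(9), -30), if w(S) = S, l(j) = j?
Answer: 8231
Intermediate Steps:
q(D) = 9 - 6*D² (q(D) = 9 - (D + D)*(D + 2*D) = 9 - 2*D*3*D = 9 - 6*D²)
z(m, K) = -141 + m*K² (z(m, K) = (K*m)*K + (9 - 6*(-5)²) = m*K² + (9 - 6*25) = m*K² + (9 - 150) = m*K² - 141 = -141 + m*K²)
272 + z(w(9), -30) = 272 + (-141 + 9*(-30)²) = 272 + (-141 + 9*900) = 272 + (-141 + 8100) = 272 + 7959 = 8231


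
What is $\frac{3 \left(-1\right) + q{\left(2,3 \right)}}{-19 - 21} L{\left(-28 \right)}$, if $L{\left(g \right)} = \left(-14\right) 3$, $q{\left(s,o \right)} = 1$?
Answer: $- \frac{21}{10} \approx -2.1$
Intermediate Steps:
$L{\left(g \right)} = -42$
$\frac{3 \left(-1\right) + q{\left(2,3 \right)}}{-19 - 21} L{\left(-28 \right)} = \frac{3 \left(-1\right) + 1}{-19 - 21} \left(-42\right) = \frac{-3 + 1}{-40} \left(-42\right) = \left(-2\right) \left(- \frac{1}{40}\right) \left(-42\right) = \frac{1}{20} \left(-42\right) = - \frac{21}{10}$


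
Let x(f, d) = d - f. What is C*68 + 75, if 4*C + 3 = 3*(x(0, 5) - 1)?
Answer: 228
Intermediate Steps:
C = 9/4 (C = -¾ + (3*((5 - 1*0) - 1))/4 = -¾ + (3*((5 + 0) - 1))/4 = -¾ + (3*(5 - 1))/4 = -¾ + (3*4)/4 = -¾ + (¼)*12 = -¾ + 3 = 9/4 ≈ 2.2500)
C*68 + 75 = (9/4)*68 + 75 = 153 + 75 = 228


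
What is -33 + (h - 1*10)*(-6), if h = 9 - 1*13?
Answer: 51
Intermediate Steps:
h = -4 (h = 9 - 13 = -4)
-33 + (h - 1*10)*(-6) = -33 + (-4 - 1*10)*(-6) = -33 + (-4 - 10)*(-6) = -33 - 14*(-6) = -33 + 84 = 51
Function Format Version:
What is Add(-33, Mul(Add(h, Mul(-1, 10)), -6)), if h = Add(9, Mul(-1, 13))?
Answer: 51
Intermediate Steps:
h = -4 (h = Add(9, -13) = -4)
Add(-33, Mul(Add(h, Mul(-1, 10)), -6)) = Add(-33, Mul(Add(-4, Mul(-1, 10)), -6)) = Add(-33, Mul(Add(-4, -10), -6)) = Add(-33, Mul(-14, -6)) = Add(-33, 84) = 51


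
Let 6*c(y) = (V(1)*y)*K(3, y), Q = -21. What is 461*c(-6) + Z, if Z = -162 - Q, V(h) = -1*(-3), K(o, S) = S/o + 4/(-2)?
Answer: 5391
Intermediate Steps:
K(o, S) = -2 + S/o (K(o, S) = S/o + 4*(-½) = S/o - 2 = -2 + S/o)
V(h) = 3
Z = -141 (Z = -162 - 1*(-21) = -162 + 21 = -141)
c(y) = y*(-2 + y/3)/2 (c(y) = ((3*y)*(-2 + y/3))/6 = (3*y*(-2 + y/3))/6 = y*(-2 + y/3)/2)
461*c(-6) + Z = 461*((⅙)*(-6)*(-6 - 6)) - 141 = 461*((⅙)*(-6)*(-12)) - 141 = 461*12 - 141 = 5532 - 141 = 5391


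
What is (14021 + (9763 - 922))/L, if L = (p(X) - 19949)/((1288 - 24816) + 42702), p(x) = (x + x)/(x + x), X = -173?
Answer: -109588997/4987 ≈ -21975.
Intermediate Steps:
p(x) = 1 (p(x) = (2*x)/((2*x)) = (2*x)*(1/(2*x)) = 1)
L = -9974/9587 (L = (1 - 19949)/((1288 - 24816) + 42702) = -19948/(-23528 + 42702) = -19948/19174 = -19948*1/19174 = -9974/9587 ≈ -1.0404)
(14021 + (9763 - 922))/L = (14021 + (9763 - 922))/(-9974/9587) = (14021 + 8841)*(-9587/9974) = 22862*(-9587/9974) = -109588997/4987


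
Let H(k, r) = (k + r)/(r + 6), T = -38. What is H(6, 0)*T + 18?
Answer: -20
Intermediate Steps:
H(k, r) = (k + r)/(6 + r)
H(6, 0)*T + 18 = ((6 + 0)/(6 + 0))*(-38) + 18 = (6/6)*(-38) + 18 = ((⅙)*6)*(-38) + 18 = 1*(-38) + 18 = -38 + 18 = -20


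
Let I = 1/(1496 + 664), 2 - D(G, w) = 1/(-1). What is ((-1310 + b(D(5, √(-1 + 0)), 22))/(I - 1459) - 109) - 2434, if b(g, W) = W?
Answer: -8011327297/3151439 ≈ -2542.1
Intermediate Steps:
D(G, w) = 3 (D(G, w) = 2 - 1/(-1) = 2 - 1*(-1) = 2 + 1 = 3)
I = 1/2160 ≈ 0.00046296
((-1310 + b(D(5, √(-1 + 0)), 22))/(I - 1459) - 109) - 2434 = ((-1310 + 22)/(1/2160 - 1459) - 109) - 2434 = (-1288/(-3151439/2160) - 109) - 2434 = (-1288*(-2160/3151439) - 109) - 2434 = (2782080/3151439 - 109) - 2434 = -340724771/3151439 - 2434 = -8011327297/3151439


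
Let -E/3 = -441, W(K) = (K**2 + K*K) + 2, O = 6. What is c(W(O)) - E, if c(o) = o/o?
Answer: -1322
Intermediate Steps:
W(K) = 2 + 2*K**2 (W(K) = (K**2 + K**2) + 2 = 2*K**2 + 2 = 2 + 2*K**2)
E = 1323 (E = -3*(-441) = 1323)
c(o) = 1
c(W(O)) - E = 1 - 1*1323 = 1 - 1323 = -1322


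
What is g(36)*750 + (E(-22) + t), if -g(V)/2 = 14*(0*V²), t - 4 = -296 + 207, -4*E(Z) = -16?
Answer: -81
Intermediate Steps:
E(Z) = 4 (E(Z) = -¼*(-16) = 4)
t = -85 (t = 4 + (-296 + 207) = 4 - 89 = -85)
g(V) = 0 (g(V) = -28*0*V² = -28*0 = -2*0 = 0)
g(36)*750 + (E(-22) + t) = 0*750 + (4 - 85) = 0 - 81 = -81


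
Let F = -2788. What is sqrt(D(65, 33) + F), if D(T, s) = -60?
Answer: 4*I*sqrt(178) ≈ 53.367*I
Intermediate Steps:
sqrt(D(65, 33) + F) = sqrt(-60 - 2788) = sqrt(-2848) = 4*I*sqrt(178)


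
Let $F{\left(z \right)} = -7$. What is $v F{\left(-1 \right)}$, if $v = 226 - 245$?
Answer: $133$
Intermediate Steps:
$v = -19$
$v F{\left(-1 \right)} = \left(-19\right) \left(-7\right) = 133$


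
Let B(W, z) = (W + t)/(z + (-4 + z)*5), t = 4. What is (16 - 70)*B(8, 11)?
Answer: -324/23 ≈ -14.087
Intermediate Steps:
B(W, z) = (4 + W)/(-20 + 6*z) (B(W, z) = (W + 4)/(z + (-4 + z)*5) = (4 + W)/(z + (-20 + 5*z)) = (4 + W)/(-20 + 6*z))
(16 - 70)*B(8, 11) = (16 - 70)*((4 + 8)/(2*(-10 + 3*11))) = -27*12/(-10 + 33) = -27*12/23 = -54*6/23 = -324/23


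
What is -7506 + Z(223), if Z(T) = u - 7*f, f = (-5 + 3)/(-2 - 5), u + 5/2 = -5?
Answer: -15031/2 ≈ -7515.5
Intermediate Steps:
u = -15/2 (u = -5/2 - 5 = -15/2 ≈ -7.5000)
f = 2/7 (f = -2/(-7) = -2*(-⅐) = 2/7 ≈ 0.28571)
Z(T) = -19/2 (Z(T) = -15/2 - 7*2/7 = -15/2 - 2 = -19/2)
-7506 + Z(223) = -7506 - 19/2 = -15031/2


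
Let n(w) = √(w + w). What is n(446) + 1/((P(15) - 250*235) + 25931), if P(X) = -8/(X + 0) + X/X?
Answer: -15/492278 + 2*√223 ≈ 29.866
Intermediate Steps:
P(X) = 1 - 8/X (P(X) = -8/X + 1 = 1 - 8/X)
n(w) = √2*√w (n(w) = √(2*w) = √2*√w)
n(446) + 1/((P(15) - 250*235) + 25931) = √2*√446 + 1/(((-8 + 15)/15 - 250*235) + 25931) = 2*√223 + 1/(((1/15)*7 - 58750) + 25931) = 2*√223 + 1/((7/15 - 58750) + 25931) = 2*√223 + 1/(-881243/15 + 25931) = 2*√223 + 1/(-492278/15) = 2*√223 - 15/492278 = -15/492278 + 2*√223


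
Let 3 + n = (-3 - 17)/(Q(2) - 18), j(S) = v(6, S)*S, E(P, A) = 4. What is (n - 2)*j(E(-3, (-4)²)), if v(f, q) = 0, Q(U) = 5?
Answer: 0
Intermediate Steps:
j(S) = 0 (j(S) = 0*S = 0)
n = -19/13 (n = -3 + (-3 - 17)/(5 - 18) = -3 - 20/(-13) = -3 - 20*(-1/13) = -3 + 20/13 = -19/13 ≈ -1.4615)
(n - 2)*j(E(-3, (-4)²)) = (-19/13 - 2)*0 = -45/13*0 = 0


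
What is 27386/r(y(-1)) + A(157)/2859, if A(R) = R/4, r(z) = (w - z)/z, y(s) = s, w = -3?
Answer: 156593305/11436 ≈ 13693.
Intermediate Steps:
r(z) = (-3 - z)/z
A(R) = R/4 (A(R) = R*(1/4) = R/4)
27386/r(y(-1)) + A(157)/2859 = 27386/(((-3 - 1*(-1))/(-1))) + ((1/4)*157)/2859 = 27386/((-(-3 + 1))) + (157/4)*(1/2859) = 27386/((-1*(-2))) + 157/11436 = 27386/2 + 157/11436 = 27386*(1/2) + 157/11436 = 13693 + 157/11436 = 156593305/11436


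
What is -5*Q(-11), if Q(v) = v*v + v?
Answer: -550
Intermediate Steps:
Q(v) = v + v² (Q(v) = v² + v = v + v²)
-5*Q(-11) = -(-55)*(1 - 11) = -(-55)*(-10) = -5*110 = -550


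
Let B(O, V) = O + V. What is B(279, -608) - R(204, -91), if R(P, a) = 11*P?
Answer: -2573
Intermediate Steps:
B(279, -608) - R(204, -91) = (279 - 608) - 11*204 = -329 - 1*2244 = -329 - 2244 = -2573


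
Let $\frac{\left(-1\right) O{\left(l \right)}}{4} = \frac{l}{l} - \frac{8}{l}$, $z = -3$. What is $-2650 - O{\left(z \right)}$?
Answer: $- \frac{7906}{3} \approx -2635.3$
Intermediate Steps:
$O{\left(l \right)} = -4 + \frac{32}{l}$ ($O{\left(l \right)} = - 4 \left(\frac{l}{l} - \frac{8}{l}\right) = - 4 \left(1 - \frac{8}{l}\right) = -4 + \frac{32}{l}$)
$-2650 - O{\left(z \right)} = -2650 - \left(-4 + \frac{32}{-3}\right) = -2650 - \left(-4 + 32 \left(- \frac{1}{3}\right)\right) = -2650 - \left(-4 - \frac{32}{3}\right) = -2650 - - \frac{44}{3} = -2650 + \frac{44}{3} = - \frac{7906}{3}$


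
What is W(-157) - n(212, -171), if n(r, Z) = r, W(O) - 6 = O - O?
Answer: -206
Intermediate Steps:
W(O) = 6 (W(O) = 6 + (O - O) = 6 + 0 = 6)
W(-157) - n(212, -171) = 6 - 1*212 = 6 - 212 = -206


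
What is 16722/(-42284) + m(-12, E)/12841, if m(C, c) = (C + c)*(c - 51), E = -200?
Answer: 1017644503/271484422 ≈ 3.7484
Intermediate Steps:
m(C, c) = (-51 + c)*(C + c) (m(C, c) = (C + c)*(-51 + c) = (-51 + c)*(C + c))
16722/(-42284) + m(-12, E)/12841 = 16722/(-42284) + ((-200)² - 51*(-12) - 51*(-200) - 12*(-200))/12841 = 16722*(-1/42284) + (40000 + 612 + 10200 + 2400)*(1/12841) = -8361/21142 + 53212*(1/12841) = -8361/21142 + 53212/12841 = 1017644503/271484422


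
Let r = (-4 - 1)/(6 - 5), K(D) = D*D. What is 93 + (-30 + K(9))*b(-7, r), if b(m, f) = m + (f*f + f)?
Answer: 756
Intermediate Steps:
K(D) = D**2
r = -5 (r = -5/1 = -5*1 = -5)
b(m, f) = f + m + f**2 (b(m, f) = m + (f**2 + f) = m + (f + f**2) = f + m + f**2)
93 + (-30 + K(9))*b(-7, r) = 93 + (-30 + 9**2)*(-5 - 7 + (-5)**2) = 93 + (-30 + 81)*(-5 - 7 + 25) = 93 + 51*13 = 93 + 663 = 756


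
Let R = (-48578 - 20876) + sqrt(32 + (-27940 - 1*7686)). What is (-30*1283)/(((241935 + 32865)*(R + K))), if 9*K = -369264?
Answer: 127575105/100631231326936 + 427239*I*sqrt(26)/1006312313269360 ≈ 1.2677e-6 + 2.1648e-9*I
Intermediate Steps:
K = -123088/3 (K = (1/9)*(-369264) = -123088/3 ≈ -41029.)
R = -69454 + 37*I*sqrt(26) (R = -69454 + sqrt(32 + (-27940 - 7686)) = -69454 + sqrt(32 - 35626) = -69454 + sqrt(-35594) = -69454 + 37*I*sqrt(26) ≈ -69454.0 + 188.66*I)
(-30*1283)/(((241935 + 32865)*(R + K))) = (-30*1283)/(((241935 + 32865)*((-69454 + 37*I*sqrt(26)) - 123088/3))) = -38490*1/(274800*(-331450/3 + 37*I*sqrt(26))) = -38490/(-30360820000 + 10167600*I*sqrt(26))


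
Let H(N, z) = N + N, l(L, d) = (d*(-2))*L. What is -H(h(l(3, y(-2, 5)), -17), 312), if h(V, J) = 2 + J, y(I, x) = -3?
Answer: 30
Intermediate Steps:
l(L, d) = -2*L*d (l(L, d) = (-2*d)*L = -2*L*d)
H(N, z) = 2*N
-H(h(l(3, y(-2, 5)), -17), 312) = -2*(2 - 17) = -2*(-15) = -1*(-30) = 30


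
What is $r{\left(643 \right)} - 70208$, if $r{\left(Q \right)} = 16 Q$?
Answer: $-59920$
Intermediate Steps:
$r{\left(643 \right)} - 70208 = 16 \cdot 643 - 70208 = 10288 - 70208 = -59920$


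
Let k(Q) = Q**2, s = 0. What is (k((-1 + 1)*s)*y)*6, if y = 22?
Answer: 0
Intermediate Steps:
(k((-1 + 1)*s)*y)*6 = (((-1 + 1)*0)**2*22)*6 = ((0*0)**2*22)*6 = (0**2*22)*6 = (0*22)*6 = 0*6 = 0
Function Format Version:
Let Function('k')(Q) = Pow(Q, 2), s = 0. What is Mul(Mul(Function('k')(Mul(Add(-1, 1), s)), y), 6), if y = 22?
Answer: 0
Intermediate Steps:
Mul(Mul(Function('k')(Mul(Add(-1, 1), s)), y), 6) = Mul(Mul(Pow(Mul(Add(-1, 1), 0), 2), 22), 6) = Mul(Mul(Pow(Mul(0, 0), 2), 22), 6) = Mul(Mul(Pow(0, 2), 22), 6) = Mul(Mul(0, 22), 6) = Mul(0, 6) = 0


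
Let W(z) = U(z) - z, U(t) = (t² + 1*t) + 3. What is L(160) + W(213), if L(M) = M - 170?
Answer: 45362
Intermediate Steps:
L(M) = -170 + M
U(t) = 3 + t + t² (U(t) = (t² + t) + 3 = (t + t²) + 3 = 3 + t + t²)
W(z) = 3 + z² (W(z) = (3 + z + z²) - z = 3 + z²)
L(160) + W(213) = (-170 + 160) + (3 + 213²) = -10 + (3 + 45369) = -10 + 45372 = 45362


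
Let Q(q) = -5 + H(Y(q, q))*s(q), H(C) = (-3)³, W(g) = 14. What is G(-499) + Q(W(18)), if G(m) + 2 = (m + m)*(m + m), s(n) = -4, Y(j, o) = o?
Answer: 996105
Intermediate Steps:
H(C) = -27
G(m) = -2 + 4*m² (G(m) = -2 + (m + m)*(m + m) = -2 + (2*m)*(2*m) = -2 + 4*m²)
Q(q) = 103 (Q(q) = -5 - 27*(-4) = -5 + 108 = 103)
G(-499) + Q(W(18)) = (-2 + 4*(-499)²) + 103 = (-2 + 4*249001) + 103 = (-2 + 996004) + 103 = 996002 + 103 = 996105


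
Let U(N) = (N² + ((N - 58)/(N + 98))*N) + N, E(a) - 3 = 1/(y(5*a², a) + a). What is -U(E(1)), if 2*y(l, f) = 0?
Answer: -304/17 ≈ -17.882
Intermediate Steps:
y(l, f) = 0 (y(l, f) = (½)*0 = 0)
E(a) = 3 + 1/a (E(a) = 3 + 1/(0 + a) = 3 + 1/a)
U(N) = N + N² + N*(-58 + N)/(98 + N) (U(N) = (N² + ((-58 + N)/(98 + N))*N) + N = (N² + N*(-58 + N)/(98 + N)) + N = N + N² + N*(-58 + N)/(98 + N))
-U(E(1)) = -(3 + 1/1)*(40 + (3 + 1/1)² + 100*(3 + 1/1))/(98 + (3 + 1/1)) = -(3 + 1)*(40 + (3 + 1)² + 100*(3 + 1))/(98 + (3 + 1)) = -4*(40 + 4² + 100*4)/(98 + 4) = -4*(40 + 16 + 400)/102 = -4*456/102 = -1*304/17 = -304/17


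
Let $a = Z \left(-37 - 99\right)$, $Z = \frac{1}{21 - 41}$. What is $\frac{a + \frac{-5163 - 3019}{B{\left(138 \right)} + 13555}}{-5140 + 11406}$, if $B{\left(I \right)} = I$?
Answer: $\frac{212326}{214500845} \approx 0.00098986$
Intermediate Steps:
$Z = - \frac{1}{20}$ ($Z = \frac{1}{-20} = - \frac{1}{20} \approx -0.05$)
$a = \frac{34}{5}$ ($a = - \frac{-37 - 99}{20} = \left(- \frac{1}{20}\right) \left(-136\right) = \frac{34}{5} \approx 6.8$)
$\frac{a + \frac{-5163 - 3019}{B{\left(138 \right)} + 13555}}{-5140 + 11406} = \frac{\frac{34}{5} + \frac{-5163 - 3019}{138 + 13555}}{-5140 + 11406} = \frac{\frac{34}{5} - \frac{8182}{13693}}{6266} = \left(\frac{34}{5} - \frac{8182}{13693}\right) \frac{1}{6266} = \frac{424652}{68465} \cdot \frac{1}{6266} = \frac{212326}{214500845}$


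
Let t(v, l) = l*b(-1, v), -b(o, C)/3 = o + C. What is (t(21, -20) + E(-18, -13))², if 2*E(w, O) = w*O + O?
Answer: 6869641/4 ≈ 1.7174e+6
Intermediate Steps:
b(o, C) = -3*C - 3*o (b(o, C) = -3*(o + C) = -3*(C + o) = -3*C - 3*o)
E(w, O) = O/2 + O*w/2 (E(w, O) = (w*O + O)/2 = (O*w + O)/2 = (O + O*w)/2 = O/2 + O*w/2)
t(v, l) = l*(3 - 3*v) (t(v, l) = l*(-3*v - 3*(-1)) = l*(-3*v + 3) = l*(3 - 3*v))
(t(21, -20) + E(-18, -13))² = (3*(-20)*(1 - 1*21) + (½)*(-13)*(1 - 18))² = (3*(-20)*(1 - 21) + (½)*(-13)*(-17))² = (3*(-20)*(-20) + 221/2)² = (1200 + 221/2)² = (2621/2)² = 6869641/4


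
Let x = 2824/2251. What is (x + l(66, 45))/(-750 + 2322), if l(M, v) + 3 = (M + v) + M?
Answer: 197249/1769286 ≈ 0.11149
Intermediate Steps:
l(M, v) = -3 + v + 2*M (l(M, v) = -3 + ((M + v) + M) = -3 + (v + 2*M) = -3 + v + 2*M)
x = 2824/2251 (x = 2824*(1/2251) = 2824/2251 ≈ 1.2546)
(x + l(66, 45))/(-750 + 2322) = (2824/2251 + (-3 + 45 + 2*66))/(-750 + 2322) = (2824/2251 + (-3 + 45 + 132))/1572 = (2824/2251 + 174)*(1/1572) = (394498/2251)*(1/1572) = 197249/1769286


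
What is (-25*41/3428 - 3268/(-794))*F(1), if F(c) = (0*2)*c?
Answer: 0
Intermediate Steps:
F(c) = 0 (F(c) = 0*c = 0)
(-25*41/3428 - 3268/(-794))*F(1) = (-25*41/3428 - 3268/(-794))*0 = (-1025*1/3428 - 3268*(-1/794))*0 = (-1025/3428 + 1634/397)*0 = (5194427/1360916)*0 = 0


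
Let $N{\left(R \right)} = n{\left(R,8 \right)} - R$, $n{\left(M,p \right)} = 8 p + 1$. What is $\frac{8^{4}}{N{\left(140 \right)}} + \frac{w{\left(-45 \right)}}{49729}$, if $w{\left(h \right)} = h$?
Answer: $- \frac{203693359}{3729675} \approx -54.614$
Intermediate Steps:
$n{\left(M,p \right)} = 1 + 8 p$
$N{\left(R \right)} = 65 - R$ ($N{\left(R \right)} = \left(1 + 8 \cdot 8\right) - R = \left(1 + 64\right) - R = 65 - R$)
$\frac{8^{4}}{N{\left(140 \right)}} + \frac{w{\left(-45 \right)}}{49729} = \frac{8^{4}}{65 - 140} - \frac{45}{49729} = \frac{4096}{65 - 140} - \frac{45}{49729} = \frac{4096}{-75} - \frac{45}{49729} = 4096 \left(- \frac{1}{75}\right) - \frac{45}{49729} = - \frac{4096}{75} - \frac{45}{49729} = - \frac{203693359}{3729675}$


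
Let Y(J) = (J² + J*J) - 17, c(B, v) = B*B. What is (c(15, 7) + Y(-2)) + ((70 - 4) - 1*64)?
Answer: 218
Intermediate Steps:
c(B, v) = B²
Y(J) = -17 + 2*J² (Y(J) = (J² + J²) - 17 = 2*J² - 17 = -17 + 2*J²)
(c(15, 7) + Y(-2)) + ((70 - 4) - 1*64) = (15² + (-17 + 2*(-2)²)) + ((70 - 4) - 1*64) = (225 + (-17 + 2*4)) + (66 - 64) = (225 + (-17 + 8)) + 2 = (225 - 9) + 2 = 216 + 2 = 218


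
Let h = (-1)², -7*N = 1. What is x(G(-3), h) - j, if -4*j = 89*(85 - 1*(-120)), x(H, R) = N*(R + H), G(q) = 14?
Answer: 127655/28 ≈ 4559.1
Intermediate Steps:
N = -⅐ (N = -⅐*1 = -⅐ ≈ -0.14286)
h = 1
x(H, R) = -H/7 - R/7 (x(H, R) = -(R + H)/7 = -(H + R)/7 = -H/7 - R/7)
j = -18245/4 (j = -89*(85 - 1*(-120))/4 = -89*(85 + 120)/4 = -89*205/4 = -¼*18245 = -18245/4 ≈ -4561.3)
x(G(-3), h) - j = (-⅐*14 - ⅐*1) - 1*(-18245/4) = (-2 - ⅐) + 18245/4 = -15/7 + 18245/4 = 127655/28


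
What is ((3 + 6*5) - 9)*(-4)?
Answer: -96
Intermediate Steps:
((3 + 6*5) - 9)*(-4) = ((3 + 30) - 9)*(-4) = (33 - 9)*(-4) = 24*(-4) = -96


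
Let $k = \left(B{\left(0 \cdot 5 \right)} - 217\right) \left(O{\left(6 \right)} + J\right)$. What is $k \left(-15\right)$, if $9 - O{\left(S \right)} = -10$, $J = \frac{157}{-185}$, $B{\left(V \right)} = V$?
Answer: $\frac{2186058}{37} \approx 59083.0$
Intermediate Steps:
$J = - \frac{157}{185}$ ($J = 157 \left(- \frac{1}{185}\right) = - \frac{157}{185} \approx -0.84865$)
$O{\left(S \right)} = 19$ ($O{\left(S \right)} = 9 - -10 = 9 + 10 = 19$)
$k = - \frac{728686}{185}$ ($k = \left(0 \cdot 5 - 217\right) \left(19 - \frac{157}{185}\right) = \left(0 - 217\right) \frac{3358}{185} = \left(-217\right) \frac{3358}{185} = - \frac{728686}{185} \approx -3938.8$)
$k \left(-15\right) = \left(- \frac{728686}{185}\right) \left(-15\right) = \frac{2186058}{37}$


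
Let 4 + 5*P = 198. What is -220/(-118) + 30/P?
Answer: 15095/5723 ≈ 2.6376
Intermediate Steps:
P = 194/5 (P = -⅘ + (⅕)*198 = -⅘ + 198/5 = 194/5 ≈ 38.800)
-220/(-118) + 30/P = -220/(-118) + 30/(194/5) = -220*(-1/118) + 30*(5/194) = 110/59 + 75/97 = 15095/5723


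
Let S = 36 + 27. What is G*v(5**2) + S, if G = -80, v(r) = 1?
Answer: -17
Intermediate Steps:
S = 63
G*v(5**2) + S = -80*1 + 63 = -80 + 63 = -17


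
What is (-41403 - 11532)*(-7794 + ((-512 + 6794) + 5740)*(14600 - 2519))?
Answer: -7687749414780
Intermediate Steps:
(-41403 - 11532)*(-7794 + ((-512 + 6794) + 5740)*(14600 - 2519)) = -52935*(-7794 + (6282 + 5740)*12081) = -52935*(-7794 + 12022*12081) = -52935*(-7794 + 145237782) = -52935*145229988 = -7687749414780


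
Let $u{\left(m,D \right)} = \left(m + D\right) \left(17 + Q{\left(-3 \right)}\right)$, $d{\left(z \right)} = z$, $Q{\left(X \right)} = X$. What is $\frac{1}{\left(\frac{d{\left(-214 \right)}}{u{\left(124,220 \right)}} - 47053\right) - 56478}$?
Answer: $- \frac{2408}{249302755} \approx -9.6589 \cdot 10^{-6}$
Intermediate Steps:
$u{\left(m,D \right)} = 14 D + 14 m$ ($u{\left(m,D \right)} = \left(m + D\right) \left(17 - 3\right) = \left(D + m\right) 14 = 14 D + 14 m$)
$\frac{1}{\left(\frac{d{\left(-214 \right)}}{u{\left(124,220 \right)}} - 47053\right) - 56478} = \frac{1}{\left(- \frac{214}{14 \cdot 220 + 14 \cdot 124} - 47053\right) - 56478} = \frac{1}{\left(- \frac{214}{3080 + 1736} - 47053\right) - 56478} = \frac{1}{\left(- \frac{214}{4816} - 47053\right) - 56478} = \frac{1}{\left(\left(-214\right) \frac{1}{4816} - 47053\right) - 56478} = \frac{1}{\left(- \frac{107}{2408} - 47053\right) - 56478} = \frac{1}{- \frac{113303731}{2408} - 56478} = \frac{1}{- \frac{249302755}{2408}} = - \frac{2408}{249302755}$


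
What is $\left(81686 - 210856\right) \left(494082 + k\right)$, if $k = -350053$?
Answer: $-18604225930$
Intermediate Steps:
$\left(81686 - 210856\right) \left(494082 + k\right) = \left(81686 - 210856\right) \left(494082 - 350053\right) = \left(81686 - 210856\right) 144029 = \left(-129170\right) 144029 = -18604225930$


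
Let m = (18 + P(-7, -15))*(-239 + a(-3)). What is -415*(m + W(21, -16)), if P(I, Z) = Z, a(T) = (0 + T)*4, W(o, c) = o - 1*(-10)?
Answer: 299630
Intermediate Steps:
W(o, c) = 10 + o (W(o, c) = o + 10 = 10 + o)
a(T) = 4*T (a(T) = T*4 = 4*T)
m = -753 (m = (18 - 15)*(-239 + 4*(-3)) = 3*(-239 - 12) = 3*(-251) = -753)
-415*(m + W(21, -16)) = -415*(-753 + (10 + 21)) = -415*(-753 + 31) = -415*(-722) = 299630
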